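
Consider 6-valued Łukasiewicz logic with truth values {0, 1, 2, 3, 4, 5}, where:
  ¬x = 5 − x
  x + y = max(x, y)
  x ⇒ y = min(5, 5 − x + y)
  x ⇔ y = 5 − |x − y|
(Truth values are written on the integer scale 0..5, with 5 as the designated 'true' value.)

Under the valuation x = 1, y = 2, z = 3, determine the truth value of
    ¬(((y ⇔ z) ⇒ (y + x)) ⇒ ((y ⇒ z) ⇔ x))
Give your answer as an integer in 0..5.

2

y ⇔ z = 2 ⇔ 3 = 4
y + x = 2 + 1 = 2
(y ⇔ z) ⇒ (y + x) = 4 ⇒ 2 = 3
y ⇒ z = 2 ⇒ 3 = 5
(y ⇒ z) ⇔ x = 5 ⇔ 1 = 1
((y ⇔ z) ⇒ (y + x)) ⇒ ((y ⇒ z) ⇔ x) = 3 ⇒ 1 = 3
¬(((y ⇔ z) ⇒ (y + x)) ⇒ ((y ⇒ z) ⇔ x)) = ¬3 = 2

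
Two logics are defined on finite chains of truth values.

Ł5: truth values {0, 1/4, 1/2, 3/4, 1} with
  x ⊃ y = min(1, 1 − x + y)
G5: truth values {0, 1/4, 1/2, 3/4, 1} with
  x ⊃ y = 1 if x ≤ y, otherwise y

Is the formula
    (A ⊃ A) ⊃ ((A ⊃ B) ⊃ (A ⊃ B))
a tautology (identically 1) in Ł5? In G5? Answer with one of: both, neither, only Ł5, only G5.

both

In Ł5: every assignment gives 1 — tautology.
In G5: every assignment gives 1 — tautology.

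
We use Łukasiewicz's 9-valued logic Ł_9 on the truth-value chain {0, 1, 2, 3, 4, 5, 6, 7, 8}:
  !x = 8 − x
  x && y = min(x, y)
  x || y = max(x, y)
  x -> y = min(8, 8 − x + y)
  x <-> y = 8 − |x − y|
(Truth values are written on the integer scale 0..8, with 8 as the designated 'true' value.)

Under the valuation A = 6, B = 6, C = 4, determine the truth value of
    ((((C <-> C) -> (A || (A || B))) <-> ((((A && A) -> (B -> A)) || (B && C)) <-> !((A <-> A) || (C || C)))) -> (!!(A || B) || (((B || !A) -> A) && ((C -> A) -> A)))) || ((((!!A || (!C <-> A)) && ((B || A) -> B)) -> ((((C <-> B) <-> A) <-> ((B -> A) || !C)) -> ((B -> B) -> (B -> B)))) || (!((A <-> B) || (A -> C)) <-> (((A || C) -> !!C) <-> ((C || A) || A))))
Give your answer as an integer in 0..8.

C <-> C = 4 <-> 4 = 8
A || B = 6 || 6 = 6
A || (A || B) = 6 || 6 = 6
(C <-> C) -> (A || (A || B)) = 8 -> 6 = 6
A && A = 6 && 6 = 6
B -> A = 6 -> 6 = 8
(A && A) -> (B -> A) = 6 -> 8 = 8
B && C = 6 && 4 = 4
((A && A) -> (B -> A)) || (B && C) = 8 || 4 = 8
A <-> A = 6 <-> 6 = 8
C || C = 4 || 4 = 4
(A <-> A) || (C || C) = 8 || 4 = 8
!((A <-> A) || (C || C)) = !8 = 0
(((A && A) -> (B -> A)) || (B && C)) <-> !((A <-> A) || (C || C)) = 8 <-> 0 = 0
((C <-> C) -> (A || (A || B))) <-> ((((A && A) -> (B -> A)) || (B && C)) <-> !((A <-> A) || (C || C))) = 6 <-> 0 = 2
A || B = 6 || 6 = 6
!(A || B) = !6 = 2
!!(A || B) = !2 = 6
!A = !6 = 2
B || !A = 6 || 2 = 6
(B || !A) -> A = 6 -> 6 = 8
C -> A = 4 -> 6 = 8
(C -> A) -> A = 8 -> 6 = 6
((B || !A) -> A) && ((C -> A) -> A) = 8 && 6 = 6
!!(A || B) || (((B || !A) -> A) && ((C -> A) -> A)) = 6 || 6 = 6
(((C <-> C) -> (A || (A || B))) <-> ((((A && A) -> (B -> A)) || (B && C)) <-> !((A <-> A) || (C || C)))) -> (!!(A || B) || (((B || !A) -> A) && ((C -> A) -> A))) = 2 -> 6 = 8
!A = !6 = 2
!!A = !2 = 6
!C = !4 = 4
!C <-> A = 4 <-> 6 = 6
!!A || (!C <-> A) = 6 || 6 = 6
B || A = 6 || 6 = 6
(B || A) -> B = 6 -> 6 = 8
(!!A || (!C <-> A)) && ((B || A) -> B) = 6 && 8 = 6
C <-> B = 4 <-> 6 = 6
(C <-> B) <-> A = 6 <-> 6 = 8
B -> A = 6 -> 6 = 8
!C = !4 = 4
(B -> A) || !C = 8 || 4 = 8
((C <-> B) <-> A) <-> ((B -> A) || !C) = 8 <-> 8 = 8
B -> B = 6 -> 6 = 8
B -> B = 6 -> 6 = 8
(B -> B) -> (B -> B) = 8 -> 8 = 8
(((C <-> B) <-> A) <-> ((B -> A) || !C)) -> ((B -> B) -> (B -> B)) = 8 -> 8 = 8
((!!A || (!C <-> A)) && ((B || A) -> B)) -> ((((C <-> B) <-> A) <-> ((B -> A) || !C)) -> ((B -> B) -> (B -> B))) = 6 -> 8 = 8
A <-> B = 6 <-> 6 = 8
A -> C = 6 -> 4 = 6
(A <-> B) || (A -> C) = 8 || 6 = 8
!((A <-> B) || (A -> C)) = !8 = 0
A || C = 6 || 4 = 6
!C = !4 = 4
!!C = !4 = 4
(A || C) -> !!C = 6 -> 4 = 6
C || A = 4 || 6 = 6
(C || A) || A = 6 || 6 = 6
((A || C) -> !!C) <-> ((C || A) || A) = 6 <-> 6 = 8
!((A <-> B) || (A -> C)) <-> (((A || C) -> !!C) <-> ((C || A) || A)) = 0 <-> 8 = 0
(((!!A || (!C <-> A)) && ((B || A) -> B)) -> ((((C <-> B) <-> A) <-> ((B -> A) || !C)) -> ((B -> B) -> (B -> B)))) || (!((A <-> B) || (A -> C)) <-> (((A || C) -> !!C) <-> ((C || A) || A))) = 8 || 0 = 8
((((C <-> C) -> (A || (A || B))) <-> ((((A && A) -> (B -> A)) || (B && C)) <-> !((A <-> A) || (C || C)))) -> (!!(A || B) || (((B || !A) -> A) && ((C -> A) -> A)))) || ((((!!A || (!C <-> A)) && ((B || A) -> B)) -> ((((C <-> B) <-> A) <-> ((B -> A) || !C)) -> ((B -> B) -> (B -> B)))) || (!((A <-> B) || (A -> C)) <-> (((A || C) -> !!C) <-> ((C || A) || A)))) = 8 || 8 = 8

8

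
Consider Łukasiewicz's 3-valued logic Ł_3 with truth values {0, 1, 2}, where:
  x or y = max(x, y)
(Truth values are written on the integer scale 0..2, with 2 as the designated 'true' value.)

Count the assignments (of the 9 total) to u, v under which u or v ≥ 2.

u = 0, v = 0 ↦ 0  <
u = 0, v = 1 ↦ 1  <
u = 0, v = 2 ↦ 2  ≥
u = 1, v = 0 ↦ 1  <
u = 1, v = 1 ↦ 1  <
u = 1, v = 2 ↦ 2  ≥
u = 2, v = 0 ↦ 2  ≥
u = 2, v = 1 ↦ 2  ≥
u = 2, v = 2 ↦ 2  ≥
So 5 of the 9 assignments meet the threshold.

5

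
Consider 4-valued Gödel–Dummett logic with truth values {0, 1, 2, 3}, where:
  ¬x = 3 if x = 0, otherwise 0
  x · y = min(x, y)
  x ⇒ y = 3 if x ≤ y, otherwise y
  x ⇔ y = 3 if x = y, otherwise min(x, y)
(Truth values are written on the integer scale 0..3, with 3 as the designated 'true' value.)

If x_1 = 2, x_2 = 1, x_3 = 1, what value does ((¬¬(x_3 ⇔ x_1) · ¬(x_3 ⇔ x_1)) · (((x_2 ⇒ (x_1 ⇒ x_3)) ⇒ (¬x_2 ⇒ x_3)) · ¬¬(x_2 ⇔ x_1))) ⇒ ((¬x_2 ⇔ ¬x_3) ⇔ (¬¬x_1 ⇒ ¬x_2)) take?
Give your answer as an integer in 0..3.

3

x_3 ⇔ x_1 = 1 ⇔ 2 = 1
¬(x_3 ⇔ x_1) = ¬1 = 0
¬¬(x_3 ⇔ x_1) = ¬0 = 3
x_3 ⇔ x_1 = 1 ⇔ 2 = 1
¬(x_3 ⇔ x_1) = ¬1 = 0
¬¬(x_3 ⇔ x_1) · ¬(x_3 ⇔ x_1) = 3 · 0 = 0
x_1 ⇒ x_3 = 2 ⇒ 1 = 1
x_2 ⇒ (x_1 ⇒ x_3) = 1 ⇒ 1 = 3
¬x_2 = ¬1 = 0
¬x_2 ⇒ x_3 = 0 ⇒ 1 = 3
(x_2 ⇒ (x_1 ⇒ x_3)) ⇒ (¬x_2 ⇒ x_3) = 3 ⇒ 3 = 3
x_2 ⇔ x_1 = 1 ⇔ 2 = 1
¬(x_2 ⇔ x_1) = ¬1 = 0
¬¬(x_2 ⇔ x_1) = ¬0 = 3
((x_2 ⇒ (x_1 ⇒ x_3)) ⇒ (¬x_2 ⇒ x_3)) · ¬¬(x_2 ⇔ x_1) = 3 · 3 = 3
(¬¬(x_3 ⇔ x_1) · ¬(x_3 ⇔ x_1)) · (((x_2 ⇒ (x_1 ⇒ x_3)) ⇒ (¬x_2 ⇒ x_3)) · ¬¬(x_2 ⇔ x_1)) = 0 · 3 = 0
¬x_2 = ¬1 = 0
¬x_3 = ¬1 = 0
¬x_2 ⇔ ¬x_3 = 0 ⇔ 0 = 3
¬x_1 = ¬2 = 0
¬¬x_1 = ¬0 = 3
¬x_2 = ¬1 = 0
¬¬x_1 ⇒ ¬x_2 = 3 ⇒ 0 = 0
(¬x_2 ⇔ ¬x_3) ⇔ (¬¬x_1 ⇒ ¬x_2) = 3 ⇔ 0 = 0
((¬¬(x_3 ⇔ x_1) · ¬(x_3 ⇔ x_1)) · (((x_2 ⇒ (x_1 ⇒ x_3)) ⇒ (¬x_2 ⇒ x_3)) · ¬¬(x_2 ⇔ x_1))) ⇒ ((¬x_2 ⇔ ¬x_3) ⇔ (¬¬x_1 ⇒ ¬x_2)) = 0 ⇒ 0 = 3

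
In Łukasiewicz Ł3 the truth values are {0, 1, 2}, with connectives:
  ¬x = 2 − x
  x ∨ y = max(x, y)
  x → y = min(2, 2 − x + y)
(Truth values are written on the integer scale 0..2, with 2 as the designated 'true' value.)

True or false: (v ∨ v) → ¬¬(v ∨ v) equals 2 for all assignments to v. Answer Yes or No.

Yes

v = 0 ↦ 2
v = 1 ↦ 2
v = 2 ↦ 2
Every assignment gives a value ≥ 2.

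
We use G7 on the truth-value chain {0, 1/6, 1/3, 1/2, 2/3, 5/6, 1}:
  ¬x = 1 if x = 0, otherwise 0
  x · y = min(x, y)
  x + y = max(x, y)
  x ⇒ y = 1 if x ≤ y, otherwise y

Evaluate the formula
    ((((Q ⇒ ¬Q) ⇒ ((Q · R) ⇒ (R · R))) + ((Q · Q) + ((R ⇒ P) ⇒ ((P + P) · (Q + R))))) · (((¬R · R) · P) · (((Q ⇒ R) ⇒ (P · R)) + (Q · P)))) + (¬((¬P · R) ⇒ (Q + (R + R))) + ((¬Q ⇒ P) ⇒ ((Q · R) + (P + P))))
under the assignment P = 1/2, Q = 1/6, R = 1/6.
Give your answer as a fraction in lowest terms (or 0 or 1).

¬Q = ¬1/6 = 0
Q ⇒ ¬Q = 1/6 ⇒ 0 = 0
Q · R = 1/6 · 1/6 = 1/6
R · R = 1/6 · 1/6 = 1/6
(Q · R) ⇒ (R · R) = 1/6 ⇒ 1/6 = 1
(Q ⇒ ¬Q) ⇒ ((Q · R) ⇒ (R · R)) = 0 ⇒ 1 = 1
Q · Q = 1/6 · 1/6 = 1/6
R ⇒ P = 1/6 ⇒ 1/2 = 1
P + P = 1/2 + 1/2 = 1/2
Q + R = 1/6 + 1/6 = 1/6
(P + P) · (Q + R) = 1/2 · 1/6 = 1/6
(R ⇒ P) ⇒ ((P + P) · (Q + R)) = 1 ⇒ 1/6 = 1/6
(Q · Q) + ((R ⇒ P) ⇒ ((P + P) · (Q + R))) = 1/6 + 1/6 = 1/6
((Q ⇒ ¬Q) ⇒ ((Q · R) ⇒ (R · R))) + ((Q · Q) + ((R ⇒ P) ⇒ ((P + P) · (Q + R)))) = 1 + 1/6 = 1
¬R = ¬1/6 = 0
¬R · R = 0 · 1/6 = 0
(¬R · R) · P = 0 · 1/2 = 0
Q ⇒ R = 1/6 ⇒ 1/6 = 1
P · R = 1/2 · 1/6 = 1/6
(Q ⇒ R) ⇒ (P · R) = 1 ⇒ 1/6 = 1/6
Q · P = 1/6 · 1/2 = 1/6
((Q ⇒ R) ⇒ (P · R)) + (Q · P) = 1/6 + 1/6 = 1/6
((¬R · R) · P) · (((Q ⇒ R) ⇒ (P · R)) + (Q · P)) = 0 · 1/6 = 0
(((Q ⇒ ¬Q) ⇒ ((Q · R) ⇒ (R · R))) + ((Q · Q) + ((R ⇒ P) ⇒ ((P + P) · (Q + R))))) · (((¬R · R) · P) · (((Q ⇒ R) ⇒ (P · R)) + (Q · P))) = 1 · 0 = 0
¬P = ¬1/2 = 0
¬P · R = 0 · 1/6 = 0
R + R = 1/6 + 1/6 = 1/6
Q + (R + R) = 1/6 + 1/6 = 1/6
(¬P · R) ⇒ (Q + (R + R)) = 0 ⇒ 1/6 = 1
¬((¬P · R) ⇒ (Q + (R + R))) = ¬1 = 0
¬Q = ¬1/6 = 0
¬Q ⇒ P = 0 ⇒ 1/2 = 1
Q · R = 1/6 · 1/6 = 1/6
P + P = 1/2 + 1/2 = 1/2
(Q · R) + (P + P) = 1/6 + 1/2 = 1/2
(¬Q ⇒ P) ⇒ ((Q · R) + (P + P)) = 1 ⇒ 1/2 = 1/2
¬((¬P · R) ⇒ (Q + (R + R))) + ((¬Q ⇒ P) ⇒ ((Q · R) + (P + P))) = 0 + 1/2 = 1/2
((((Q ⇒ ¬Q) ⇒ ((Q · R) ⇒ (R · R))) + ((Q · Q) + ((R ⇒ P) ⇒ ((P + P) · (Q + R))))) · (((¬R · R) · P) · (((Q ⇒ R) ⇒ (P · R)) + (Q · P)))) + (¬((¬P · R) ⇒ (Q + (R + R))) + ((¬Q ⇒ P) ⇒ ((Q · R) + (P + P)))) = 0 + 1/2 = 1/2

1/2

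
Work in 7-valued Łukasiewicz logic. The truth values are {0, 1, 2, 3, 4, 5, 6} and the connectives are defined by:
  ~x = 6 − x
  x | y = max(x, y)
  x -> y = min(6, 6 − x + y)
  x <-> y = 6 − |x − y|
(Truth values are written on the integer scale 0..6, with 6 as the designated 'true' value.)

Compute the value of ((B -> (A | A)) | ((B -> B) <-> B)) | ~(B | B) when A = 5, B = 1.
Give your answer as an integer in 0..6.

A | A = 5 | 5 = 5
B -> (A | A) = 1 -> 5 = 6
B -> B = 1 -> 1 = 6
(B -> B) <-> B = 6 <-> 1 = 1
(B -> (A | A)) | ((B -> B) <-> B) = 6 | 1 = 6
B | B = 1 | 1 = 1
~(B | B) = ~1 = 5
((B -> (A | A)) | ((B -> B) <-> B)) | ~(B | B) = 6 | 5 = 6

6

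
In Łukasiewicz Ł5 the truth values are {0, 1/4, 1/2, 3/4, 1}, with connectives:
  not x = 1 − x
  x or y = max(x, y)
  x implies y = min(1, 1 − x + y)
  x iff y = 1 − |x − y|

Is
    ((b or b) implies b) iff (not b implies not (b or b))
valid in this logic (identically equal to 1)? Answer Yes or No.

Yes

b = 0 ↦ 1
b = 1/4 ↦ 1
b = 1/2 ↦ 1
b = 3/4 ↦ 1
b = 1 ↦ 1
Every assignment gives a value ≥ 1.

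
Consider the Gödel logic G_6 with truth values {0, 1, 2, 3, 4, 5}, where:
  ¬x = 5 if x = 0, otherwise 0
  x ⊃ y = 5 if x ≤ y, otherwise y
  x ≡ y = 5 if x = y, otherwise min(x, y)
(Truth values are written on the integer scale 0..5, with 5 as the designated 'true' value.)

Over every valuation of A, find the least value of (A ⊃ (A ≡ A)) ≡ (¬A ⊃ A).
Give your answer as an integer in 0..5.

Take A = 0:
A ≡ A = 0 ≡ 0 = 5
A ⊃ (A ≡ A) = 0 ⊃ 5 = 5
¬A = ¬0 = 5
¬A ⊃ A = 5 ⊃ 0 = 0
(A ⊃ (A ≡ A)) ≡ (¬A ⊃ A) = 5 ≡ 0 = 0
No assignment yields a value below 0, so this is the minimum.

0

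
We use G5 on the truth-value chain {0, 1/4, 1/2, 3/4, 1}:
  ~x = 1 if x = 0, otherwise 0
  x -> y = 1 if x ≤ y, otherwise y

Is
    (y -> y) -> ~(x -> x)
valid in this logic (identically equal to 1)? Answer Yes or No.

No

Counterexample: take x = 0, y = 0.
y -> y = 0 -> 0 = 1
x -> x = 0 -> 0 = 1
~(x -> x) = ~1 = 0
(y -> y) -> ~(x -> x) = 1 -> 0 = 0
This gives 0 ≠ 1.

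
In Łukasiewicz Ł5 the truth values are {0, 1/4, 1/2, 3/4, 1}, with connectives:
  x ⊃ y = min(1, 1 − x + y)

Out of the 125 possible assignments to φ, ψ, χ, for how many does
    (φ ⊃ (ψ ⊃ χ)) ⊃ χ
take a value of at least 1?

value 1: 29 assignments (counts)
value 3/4: 30 assignments
value 1/2: 28 assignments
value 1/4: 23 assignments
value 0: 15 assignments
So 29 of the 125 assignments meet the threshold.

29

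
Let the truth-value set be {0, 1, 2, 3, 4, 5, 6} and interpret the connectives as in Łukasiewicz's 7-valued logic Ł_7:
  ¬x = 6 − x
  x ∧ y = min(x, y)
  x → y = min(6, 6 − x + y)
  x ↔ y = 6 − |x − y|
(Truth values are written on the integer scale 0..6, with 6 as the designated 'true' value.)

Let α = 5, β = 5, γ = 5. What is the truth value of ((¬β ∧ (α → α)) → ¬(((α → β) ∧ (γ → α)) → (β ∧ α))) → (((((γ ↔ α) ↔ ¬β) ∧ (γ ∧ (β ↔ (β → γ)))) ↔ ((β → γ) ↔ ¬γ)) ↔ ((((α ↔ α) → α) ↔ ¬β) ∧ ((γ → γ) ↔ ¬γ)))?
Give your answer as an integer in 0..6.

¬β = ¬5 = 1
α → α = 5 → 5 = 6
¬β ∧ (α → α) = 1 ∧ 6 = 1
α → β = 5 → 5 = 6
γ → α = 5 → 5 = 6
(α → β) ∧ (γ → α) = 6 ∧ 6 = 6
β ∧ α = 5 ∧ 5 = 5
((α → β) ∧ (γ → α)) → (β ∧ α) = 6 → 5 = 5
¬(((α → β) ∧ (γ → α)) → (β ∧ α)) = ¬5 = 1
(¬β ∧ (α → α)) → ¬(((α → β) ∧ (γ → α)) → (β ∧ α)) = 1 → 1 = 6
γ ↔ α = 5 ↔ 5 = 6
¬β = ¬5 = 1
(γ ↔ α) ↔ ¬β = 6 ↔ 1 = 1
β → γ = 5 → 5 = 6
β ↔ (β → γ) = 5 ↔ 6 = 5
γ ∧ (β ↔ (β → γ)) = 5 ∧ 5 = 5
((γ ↔ α) ↔ ¬β) ∧ (γ ∧ (β ↔ (β → γ))) = 1 ∧ 5 = 1
β → γ = 5 → 5 = 6
¬γ = ¬5 = 1
(β → γ) ↔ ¬γ = 6 ↔ 1 = 1
(((γ ↔ α) ↔ ¬β) ∧ (γ ∧ (β ↔ (β → γ)))) ↔ ((β → γ) ↔ ¬γ) = 1 ↔ 1 = 6
α ↔ α = 5 ↔ 5 = 6
(α ↔ α) → α = 6 → 5 = 5
¬β = ¬5 = 1
((α ↔ α) → α) ↔ ¬β = 5 ↔ 1 = 2
γ → γ = 5 → 5 = 6
¬γ = ¬5 = 1
(γ → γ) ↔ ¬γ = 6 ↔ 1 = 1
(((α ↔ α) → α) ↔ ¬β) ∧ ((γ → γ) ↔ ¬γ) = 2 ∧ 1 = 1
((((γ ↔ α) ↔ ¬β) ∧ (γ ∧ (β ↔ (β → γ)))) ↔ ((β → γ) ↔ ¬γ)) ↔ ((((α ↔ α) → α) ↔ ¬β) ∧ ((γ → γ) ↔ ¬γ)) = 6 ↔ 1 = 1
((¬β ∧ (α → α)) → ¬(((α → β) ∧ (γ → α)) → (β ∧ α))) → (((((γ ↔ α) ↔ ¬β) ∧ (γ ∧ (β ↔ (β → γ)))) ↔ ((β → γ) ↔ ¬γ)) ↔ ((((α ↔ α) → α) ↔ ¬β) ∧ ((γ → γ) ↔ ¬γ))) = 6 → 1 = 1

1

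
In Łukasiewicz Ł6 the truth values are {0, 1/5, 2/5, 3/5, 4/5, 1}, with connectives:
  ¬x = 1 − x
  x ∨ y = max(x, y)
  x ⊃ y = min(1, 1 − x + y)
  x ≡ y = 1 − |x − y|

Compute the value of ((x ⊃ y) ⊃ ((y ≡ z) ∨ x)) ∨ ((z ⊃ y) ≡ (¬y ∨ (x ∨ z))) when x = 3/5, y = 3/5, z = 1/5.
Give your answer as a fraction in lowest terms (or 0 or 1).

x ⊃ y = 3/5 ⊃ 3/5 = 1
y ≡ z = 3/5 ≡ 1/5 = 3/5
(y ≡ z) ∨ x = 3/5 ∨ 3/5 = 3/5
(x ⊃ y) ⊃ ((y ≡ z) ∨ x) = 1 ⊃ 3/5 = 3/5
z ⊃ y = 1/5 ⊃ 3/5 = 1
¬y = ¬3/5 = 2/5
x ∨ z = 3/5 ∨ 1/5 = 3/5
¬y ∨ (x ∨ z) = 2/5 ∨ 3/5 = 3/5
(z ⊃ y) ≡ (¬y ∨ (x ∨ z)) = 1 ≡ 3/5 = 3/5
((x ⊃ y) ⊃ ((y ≡ z) ∨ x)) ∨ ((z ⊃ y) ≡ (¬y ∨ (x ∨ z))) = 3/5 ∨ 3/5 = 3/5

3/5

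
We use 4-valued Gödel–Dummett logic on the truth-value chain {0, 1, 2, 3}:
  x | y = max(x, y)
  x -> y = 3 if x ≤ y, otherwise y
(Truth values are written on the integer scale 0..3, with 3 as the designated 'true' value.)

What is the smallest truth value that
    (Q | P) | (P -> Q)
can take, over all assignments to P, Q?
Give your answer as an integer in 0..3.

Take P = 1, Q = 0:
Q | P = 0 | 1 = 1
P -> Q = 1 -> 0 = 0
(Q | P) | (P -> Q) = 1 | 0 = 1
No assignment yields a value below 1, so this is the minimum.

1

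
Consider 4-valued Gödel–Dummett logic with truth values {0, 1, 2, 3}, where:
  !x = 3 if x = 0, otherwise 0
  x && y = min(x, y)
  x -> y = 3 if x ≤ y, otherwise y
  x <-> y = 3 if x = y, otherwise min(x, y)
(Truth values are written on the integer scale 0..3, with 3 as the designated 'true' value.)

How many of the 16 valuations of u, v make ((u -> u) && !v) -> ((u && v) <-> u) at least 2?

13

u = 0, v = 0 ↦ 3  ≥
u = 0, v = 1 ↦ 3  ≥
u = 0, v = 2 ↦ 3  ≥
u = 0, v = 3 ↦ 3  ≥
u = 1, v = 0 ↦ 0  <
u = 1, v = 1 ↦ 3  ≥
u = 1, v = 2 ↦ 3  ≥
u = 1, v = 3 ↦ 3  ≥
u = 2, v = 0 ↦ 0  <
u = 2, v = 1 ↦ 3  ≥
u = 2, v = 2 ↦ 3  ≥
u = 2, v = 3 ↦ 3  ≥
u = 3, v = 0 ↦ 0  <
u = 3, v = 1 ↦ 3  ≥
u = 3, v = 2 ↦ 3  ≥
u = 3, v = 3 ↦ 3  ≥
So 13 of the 16 assignments meet the threshold.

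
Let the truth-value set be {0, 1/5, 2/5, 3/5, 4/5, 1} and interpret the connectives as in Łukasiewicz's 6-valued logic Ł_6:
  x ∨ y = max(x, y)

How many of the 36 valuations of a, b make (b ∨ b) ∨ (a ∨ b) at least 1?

11

value 1: 11 assignments (counts)
value 4/5: 9 assignments
value 3/5: 7 assignments
value 2/5: 5 assignments
value 1/5: 3 assignments
value 0: 1 assignment
So 11 of the 36 assignments meet the threshold.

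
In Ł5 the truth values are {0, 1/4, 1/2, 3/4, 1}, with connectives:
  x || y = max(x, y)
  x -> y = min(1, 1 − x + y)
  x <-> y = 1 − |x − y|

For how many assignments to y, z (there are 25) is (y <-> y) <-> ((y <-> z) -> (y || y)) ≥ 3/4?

18

value 1: 13 assignments (counts)
value 3/4: 5 assignments (counts)
value 1/2: 4 assignments
value 1/4: 2 assignments
value 0: 1 assignment
So 18 of the 25 assignments meet the threshold.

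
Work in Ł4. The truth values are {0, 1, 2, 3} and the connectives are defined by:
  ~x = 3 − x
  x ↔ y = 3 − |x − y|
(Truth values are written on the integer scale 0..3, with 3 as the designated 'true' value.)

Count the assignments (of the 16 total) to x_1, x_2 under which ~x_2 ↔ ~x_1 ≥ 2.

x_1 = 0, x_2 = 0 ↦ 3  ≥
x_1 = 0, x_2 = 1 ↦ 2  ≥
x_1 = 0, x_2 = 2 ↦ 1  <
x_1 = 0, x_2 = 3 ↦ 0  <
x_1 = 1, x_2 = 0 ↦ 2  ≥
x_1 = 1, x_2 = 1 ↦ 3  ≥
x_1 = 1, x_2 = 2 ↦ 2  ≥
x_1 = 1, x_2 = 3 ↦ 1  <
x_1 = 2, x_2 = 0 ↦ 1  <
x_1 = 2, x_2 = 1 ↦ 2  ≥
x_1 = 2, x_2 = 2 ↦ 3  ≥
x_1 = 2, x_2 = 3 ↦ 2  ≥
x_1 = 3, x_2 = 0 ↦ 0  <
x_1 = 3, x_2 = 1 ↦ 1  <
x_1 = 3, x_2 = 2 ↦ 2  ≥
x_1 = 3, x_2 = 3 ↦ 3  ≥
So 10 of the 16 assignments meet the threshold.

10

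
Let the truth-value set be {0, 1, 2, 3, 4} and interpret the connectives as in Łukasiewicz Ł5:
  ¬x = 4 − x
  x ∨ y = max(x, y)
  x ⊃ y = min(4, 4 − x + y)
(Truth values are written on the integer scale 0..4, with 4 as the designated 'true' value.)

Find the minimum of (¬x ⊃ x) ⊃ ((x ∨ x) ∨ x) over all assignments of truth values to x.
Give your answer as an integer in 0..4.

Take x = 2:
¬x = ¬2 = 2
¬x ⊃ x = 2 ⊃ 2 = 4
x ∨ x = 2 ∨ 2 = 2
(x ∨ x) ∨ x = 2 ∨ 2 = 2
(¬x ⊃ x) ⊃ ((x ∨ x) ∨ x) = 4 ⊃ 2 = 2
No assignment yields a value below 2, so this is the minimum.

2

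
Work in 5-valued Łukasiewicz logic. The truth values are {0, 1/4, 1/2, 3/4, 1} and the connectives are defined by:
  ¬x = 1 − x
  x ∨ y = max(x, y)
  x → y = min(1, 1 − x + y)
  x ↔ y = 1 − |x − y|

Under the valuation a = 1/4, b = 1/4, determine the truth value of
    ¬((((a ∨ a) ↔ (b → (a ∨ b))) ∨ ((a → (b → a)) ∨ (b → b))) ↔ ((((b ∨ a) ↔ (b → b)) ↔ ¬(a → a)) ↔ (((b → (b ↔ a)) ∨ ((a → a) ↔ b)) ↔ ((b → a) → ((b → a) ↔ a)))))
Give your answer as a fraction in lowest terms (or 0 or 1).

1/2

a ∨ a = 1/4 ∨ 1/4 = 1/4
a ∨ b = 1/4 ∨ 1/4 = 1/4
b → (a ∨ b) = 1/4 → 1/4 = 1
(a ∨ a) ↔ (b → (a ∨ b)) = 1/4 ↔ 1 = 1/4
b → a = 1/4 → 1/4 = 1
a → (b → a) = 1/4 → 1 = 1
b → b = 1/4 → 1/4 = 1
(a → (b → a)) ∨ (b → b) = 1 ∨ 1 = 1
((a ∨ a) ↔ (b → (a ∨ b))) ∨ ((a → (b → a)) ∨ (b → b)) = 1/4 ∨ 1 = 1
b ∨ a = 1/4 ∨ 1/4 = 1/4
b → b = 1/4 → 1/4 = 1
(b ∨ a) ↔ (b → b) = 1/4 ↔ 1 = 1/4
a → a = 1/4 → 1/4 = 1
¬(a → a) = ¬1 = 0
((b ∨ a) ↔ (b → b)) ↔ ¬(a → a) = 1/4 ↔ 0 = 3/4
b ↔ a = 1/4 ↔ 1/4 = 1
b → (b ↔ a) = 1/4 → 1 = 1
a → a = 1/4 → 1/4 = 1
(a → a) ↔ b = 1 ↔ 1/4 = 1/4
(b → (b ↔ a)) ∨ ((a → a) ↔ b) = 1 ∨ 1/4 = 1
b → a = 1/4 → 1/4 = 1
b → a = 1/4 → 1/4 = 1
(b → a) ↔ a = 1 ↔ 1/4 = 1/4
(b → a) → ((b → a) ↔ a) = 1 → 1/4 = 1/4
((b → (b ↔ a)) ∨ ((a → a) ↔ b)) ↔ ((b → a) → ((b → a) ↔ a)) = 1 ↔ 1/4 = 1/4
(((b ∨ a) ↔ (b → b)) ↔ ¬(a → a)) ↔ (((b → (b ↔ a)) ∨ ((a → a) ↔ b)) ↔ ((b → a) → ((b → a) ↔ a))) = 3/4 ↔ 1/4 = 1/2
(((a ∨ a) ↔ (b → (a ∨ b))) ∨ ((a → (b → a)) ∨ (b → b))) ↔ ((((b ∨ a) ↔ (b → b)) ↔ ¬(a → a)) ↔ (((b → (b ↔ a)) ∨ ((a → a) ↔ b)) ↔ ((b → a) → ((b → a) ↔ a)))) = 1 ↔ 1/2 = 1/2
¬((((a ∨ a) ↔ (b → (a ∨ b))) ∨ ((a → (b → a)) ∨ (b → b))) ↔ ((((b ∨ a) ↔ (b → b)) ↔ ¬(a → a)) ↔ (((b → (b ↔ a)) ∨ ((a → a) ↔ b)) ↔ ((b → a) → ((b → a) ↔ a))))) = ¬1/2 = 1/2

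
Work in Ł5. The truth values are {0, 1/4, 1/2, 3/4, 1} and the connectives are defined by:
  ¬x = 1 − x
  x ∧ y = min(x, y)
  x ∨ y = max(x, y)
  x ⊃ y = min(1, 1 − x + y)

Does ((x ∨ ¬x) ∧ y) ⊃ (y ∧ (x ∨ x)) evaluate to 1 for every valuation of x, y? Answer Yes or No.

Counterexample: take x = 0, y = 1/4.
¬x = ¬0 = 1
x ∨ ¬x = 0 ∨ 1 = 1
(x ∨ ¬x) ∧ y = 1 ∧ 1/4 = 1/4
x ∨ x = 0 ∨ 0 = 0
y ∧ (x ∨ x) = 1/4 ∧ 0 = 0
((x ∨ ¬x) ∧ y) ⊃ (y ∧ (x ∨ x)) = 1/4 ⊃ 0 = 3/4
This gives 3/4 ≠ 1.

No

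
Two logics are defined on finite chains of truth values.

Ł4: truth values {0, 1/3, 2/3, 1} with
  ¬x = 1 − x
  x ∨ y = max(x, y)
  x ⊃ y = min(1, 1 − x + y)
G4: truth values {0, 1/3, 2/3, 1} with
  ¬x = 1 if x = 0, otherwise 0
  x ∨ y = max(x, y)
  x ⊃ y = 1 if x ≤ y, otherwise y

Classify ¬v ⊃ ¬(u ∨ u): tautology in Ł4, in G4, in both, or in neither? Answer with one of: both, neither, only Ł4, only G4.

In Ł4: at u = 1/3, v = 0 the value is 2/3 — not a tautology.
In G4: at u = 1/3, v = 0 the value is 0 — not a tautology.

neither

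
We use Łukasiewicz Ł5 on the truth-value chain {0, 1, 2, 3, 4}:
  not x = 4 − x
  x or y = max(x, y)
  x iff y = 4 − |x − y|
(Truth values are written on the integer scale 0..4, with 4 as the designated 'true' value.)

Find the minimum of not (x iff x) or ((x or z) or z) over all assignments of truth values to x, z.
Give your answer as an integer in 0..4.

0

Take x = 0, z = 0:
x iff x = 0 iff 0 = 4
not (x iff x) = not 4 = 0
x or z = 0 or 0 = 0
(x or z) or z = 0 or 0 = 0
not (x iff x) or ((x or z) or z) = 0 or 0 = 0
No assignment yields a value below 0, so this is the minimum.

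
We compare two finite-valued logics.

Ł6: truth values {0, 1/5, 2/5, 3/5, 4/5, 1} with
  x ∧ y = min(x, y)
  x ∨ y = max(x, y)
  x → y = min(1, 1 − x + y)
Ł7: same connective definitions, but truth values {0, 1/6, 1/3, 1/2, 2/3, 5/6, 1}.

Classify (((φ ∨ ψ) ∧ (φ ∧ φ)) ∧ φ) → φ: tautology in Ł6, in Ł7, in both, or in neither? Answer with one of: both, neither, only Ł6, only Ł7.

both

In Ł6: every assignment gives 1 — tautology.
In Ł7: every assignment gives 1 — tautology.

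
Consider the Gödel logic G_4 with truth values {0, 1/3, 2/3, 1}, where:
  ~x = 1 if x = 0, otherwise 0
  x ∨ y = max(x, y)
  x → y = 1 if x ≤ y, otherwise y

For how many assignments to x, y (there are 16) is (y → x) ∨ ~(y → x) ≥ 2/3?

14

x = 0, y = 0 ↦ 1  ≥
x = 0, y = 1/3 ↦ 1  ≥
x = 0, y = 2/3 ↦ 1  ≥
x = 0, y = 1 ↦ 1  ≥
x = 1/3, y = 0 ↦ 1  ≥
x = 1/3, y = 1/3 ↦ 1  ≥
x = 1/3, y = 2/3 ↦ 1/3  <
x = 1/3, y = 1 ↦ 1/3  <
x = 2/3, y = 0 ↦ 1  ≥
x = 2/3, y = 1/3 ↦ 1  ≥
x = 2/3, y = 2/3 ↦ 1  ≥
x = 2/3, y = 1 ↦ 2/3  ≥
x = 1, y = 0 ↦ 1  ≥
x = 1, y = 1/3 ↦ 1  ≥
x = 1, y = 2/3 ↦ 1  ≥
x = 1, y = 1 ↦ 1  ≥
So 14 of the 16 assignments meet the threshold.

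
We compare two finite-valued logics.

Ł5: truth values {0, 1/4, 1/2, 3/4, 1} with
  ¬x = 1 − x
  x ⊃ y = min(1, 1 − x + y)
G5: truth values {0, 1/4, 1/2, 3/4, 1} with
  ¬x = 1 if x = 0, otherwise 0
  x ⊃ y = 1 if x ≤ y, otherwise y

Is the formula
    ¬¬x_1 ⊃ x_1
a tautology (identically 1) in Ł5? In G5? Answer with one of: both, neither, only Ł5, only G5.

In Ł5: every assignment gives 1 — tautology.
In G5: at x_1 = 1/4 the value is 1/4 — not a tautology.

only Ł5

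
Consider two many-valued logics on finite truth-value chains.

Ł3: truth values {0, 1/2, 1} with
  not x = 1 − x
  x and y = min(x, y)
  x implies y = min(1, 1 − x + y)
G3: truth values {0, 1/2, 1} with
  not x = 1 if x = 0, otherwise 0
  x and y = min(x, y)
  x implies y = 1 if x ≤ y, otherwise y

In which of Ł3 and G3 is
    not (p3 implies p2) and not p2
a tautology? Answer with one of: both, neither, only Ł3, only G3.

In Ł3: at p2 = 0, p3 = 0 the value is 0 — not a tautology.
In G3: at p2 = 0, p3 = 0 the value is 0 — not a tautology.

neither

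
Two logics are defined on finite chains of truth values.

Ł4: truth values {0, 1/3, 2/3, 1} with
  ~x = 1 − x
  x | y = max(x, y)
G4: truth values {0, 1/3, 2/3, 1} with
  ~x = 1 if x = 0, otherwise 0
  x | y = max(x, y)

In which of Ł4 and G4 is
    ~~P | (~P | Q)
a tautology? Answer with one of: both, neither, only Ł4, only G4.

only G4

In Ł4: at P = 1/3, Q = 0 the value is 2/3 — not a tautology.
In G4: every assignment gives 1 — tautology.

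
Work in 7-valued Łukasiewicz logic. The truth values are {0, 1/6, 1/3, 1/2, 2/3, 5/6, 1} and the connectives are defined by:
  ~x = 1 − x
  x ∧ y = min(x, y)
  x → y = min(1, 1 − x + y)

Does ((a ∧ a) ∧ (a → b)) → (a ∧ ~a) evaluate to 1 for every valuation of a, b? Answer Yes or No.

Counterexample: take a = 2/3, b = 1/6.
a ∧ a = 2/3 ∧ 2/3 = 2/3
a → b = 2/3 → 1/6 = 1/2
(a ∧ a) ∧ (a → b) = 2/3 ∧ 1/2 = 1/2
~a = ~2/3 = 1/3
a ∧ ~a = 2/3 ∧ 1/3 = 1/3
((a ∧ a) ∧ (a → b)) → (a ∧ ~a) = 1/2 → 1/3 = 5/6
This gives 5/6 ≠ 1.

No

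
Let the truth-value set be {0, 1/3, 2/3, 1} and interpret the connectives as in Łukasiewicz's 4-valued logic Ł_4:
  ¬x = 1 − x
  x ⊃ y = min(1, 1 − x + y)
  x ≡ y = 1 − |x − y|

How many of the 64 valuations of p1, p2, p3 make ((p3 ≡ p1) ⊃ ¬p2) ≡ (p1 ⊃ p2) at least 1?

value 1: 18 assignments (counts)
value 2/3: 22 assignments
value 1/3: 16 assignments
value 0: 8 assignments
So 18 of the 64 assignments meet the threshold.

18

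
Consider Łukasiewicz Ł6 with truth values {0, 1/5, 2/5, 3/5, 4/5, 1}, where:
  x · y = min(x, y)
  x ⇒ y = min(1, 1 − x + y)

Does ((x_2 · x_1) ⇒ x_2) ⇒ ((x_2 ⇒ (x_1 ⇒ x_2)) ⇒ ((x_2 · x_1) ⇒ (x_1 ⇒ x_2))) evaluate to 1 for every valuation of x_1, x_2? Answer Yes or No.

At x_1 = 4/5, x_2 = 1, for instance:
x_2 · x_1 = 1 · 4/5 = 4/5
(x_2 · x_1) ⇒ x_2 = 4/5 ⇒ 1 = 1
x_1 ⇒ x_2 = 4/5 ⇒ 1 = 1
x_2 ⇒ (x_1 ⇒ x_2) = 1 ⇒ 1 = 1
(x_2 · x_1) ⇒ (x_1 ⇒ x_2) = 4/5 ⇒ 1 = 1
(x_2 ⇒ (x_1 ⇒ x_2)) ⇒ ((x_2 · x_1) ⇒ (x_1 ⇒ x_2)) = 1 ⇒ 1 = 1
((x_2 · x_1) ⇒ x_2) ⇒ ((x_2 ⇒ (x_1 ⇒ x_2)) ⇒ ((x_2 · x_1) ⇒ (x_1 ⇒ x_2))) = 1 ⇒ 1 = 1
and checking the remaining 35 assignments likewise gives ≥ 1 in every case.

Yes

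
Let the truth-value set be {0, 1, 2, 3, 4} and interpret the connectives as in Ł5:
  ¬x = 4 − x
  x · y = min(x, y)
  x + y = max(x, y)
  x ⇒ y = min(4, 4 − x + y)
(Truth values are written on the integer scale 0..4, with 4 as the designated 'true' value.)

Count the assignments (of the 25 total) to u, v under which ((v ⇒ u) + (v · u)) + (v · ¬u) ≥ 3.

value 4: 16 assignments (counts)
value 3: 7 assignments (counts)
value 2: 2 assignments
So 23 of the 25 assignments meet the threshold.

23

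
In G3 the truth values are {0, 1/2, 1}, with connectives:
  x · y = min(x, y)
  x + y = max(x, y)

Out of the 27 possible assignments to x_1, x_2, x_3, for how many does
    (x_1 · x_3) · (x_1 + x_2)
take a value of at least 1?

value 1: 3 assignments (counts)
value 1/2: 9 assignments
value 0: 15 assignments
So 3 of the 27 assignments meet the threshold.

3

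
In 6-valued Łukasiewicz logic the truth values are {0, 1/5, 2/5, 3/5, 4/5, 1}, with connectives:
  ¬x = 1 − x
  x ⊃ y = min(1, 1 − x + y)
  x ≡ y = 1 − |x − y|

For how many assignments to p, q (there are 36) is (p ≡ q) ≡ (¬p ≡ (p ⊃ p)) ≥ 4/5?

18

value 1: 8 assignments (counts)
value 4/5: 10 assignments (counts)
value 3/5: 7 assignments
value 2/5: 6 assignments
value 1/5: 3 assignments
value 0: 2 assignments
So 18 of the 36 assignments meet the threshold.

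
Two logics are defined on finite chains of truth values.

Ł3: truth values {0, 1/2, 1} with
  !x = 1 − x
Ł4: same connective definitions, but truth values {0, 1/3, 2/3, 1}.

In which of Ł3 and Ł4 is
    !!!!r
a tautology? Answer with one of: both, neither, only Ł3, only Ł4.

neither

In Ł3: at r = 0 the value is 0 — not a tautology.
In Ł4: at r = 0 the value is 0 — not a tautology.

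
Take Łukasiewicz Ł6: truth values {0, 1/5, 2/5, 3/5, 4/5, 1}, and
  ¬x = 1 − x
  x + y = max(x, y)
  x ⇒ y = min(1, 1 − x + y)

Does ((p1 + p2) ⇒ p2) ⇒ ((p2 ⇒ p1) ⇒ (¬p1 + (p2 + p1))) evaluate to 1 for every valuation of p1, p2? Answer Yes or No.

Counterexample: take p1 = 1/5, p2 = 1/5.
p1 + p2 = 1/5 + 1/5 = 1/5
(p1 + p2) ⇒ p2 = 1/5 ⇒ 1/5 = 1
p2 ⇒ p1 = 1/5 ⇒ 1/5 = 1
¬p1 = ¬1/5 = 4/5
p2 + p1 = 1/5 + 1/5 = 1/5
¬p1 + (p2 + p1) = 4/5 + 1/5 = 4/5
(p2 ⇒ p1) ⇒ (¬p1 + (p2 + p1)) = 1 ⇒ 4/5 = 4/5
((p1 + p2) ⇒ p2) ⇒ ((p2 ⇒ p1) ⇒ (¬p1 + (p2 + p1))) = 1 ⇒ 4/5 = 4/5
This gives 4/5 ≠ 1.

No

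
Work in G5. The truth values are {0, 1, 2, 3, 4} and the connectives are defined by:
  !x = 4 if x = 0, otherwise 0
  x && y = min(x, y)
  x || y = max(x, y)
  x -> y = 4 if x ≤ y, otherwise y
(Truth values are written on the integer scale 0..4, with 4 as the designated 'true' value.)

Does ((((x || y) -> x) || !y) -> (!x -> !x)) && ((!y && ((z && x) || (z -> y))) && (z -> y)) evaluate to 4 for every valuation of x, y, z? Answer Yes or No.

Counterexample: take x = 0, y = 0, z = 1.
x || y = 0 || 0 = 0
(x || y) -> x = 0 -> 0 = 4
!y = !0 = 4
((x || y) -> x) || !y = 4 || 4 = 4
!x = !0 = 4
!x = !0 = 4
!x -> !x = 4 -> 4 = 4
(((x || y) -> x) || !y) -> (!x -> !x) = 4 -> 4 = 4
!y = !0 = 4
z && x = 1 && 0 = 0
z -> y = 1 -> 0 = 0
(z && x) || (z -> y) = 0 || 0 = 0
!y && ((z && x) || (z -> y)) = 4 && 0 = 0
z -> y = 1 -> 0 = 0
(!y && ((z && x) || (z -> y))) && (z -> y) = 0 && 0 = 0
((((x || y) -> x) || !y) -> (!x -> !x)) && ((!y && ((z && x) || (z -> y))) && (z -> y)) = 4 && 0 = 0
This gives 0 ≠ 4.

No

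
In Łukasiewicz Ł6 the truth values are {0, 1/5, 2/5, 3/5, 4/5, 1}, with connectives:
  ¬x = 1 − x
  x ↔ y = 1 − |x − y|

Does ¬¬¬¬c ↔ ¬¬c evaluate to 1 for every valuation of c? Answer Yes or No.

Yes

c = 0 ↦ 1
c = 1/5 ↦ 1
c = 2/5 ↦ 1
c = 3/5 ↦ 1
c = 4/5 ↦ 1
c = 1 ↦ 1
Every assignment gives a value ≥ 1.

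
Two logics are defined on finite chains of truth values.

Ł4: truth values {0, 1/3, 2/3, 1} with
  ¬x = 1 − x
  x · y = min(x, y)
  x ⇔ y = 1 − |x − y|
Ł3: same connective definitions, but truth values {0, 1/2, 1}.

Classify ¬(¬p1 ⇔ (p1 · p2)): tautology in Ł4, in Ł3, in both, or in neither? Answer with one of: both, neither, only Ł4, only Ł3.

In Ł4: at p1 = 1/3, p2 = 0 the value is 2/3 — not a tautology.
In Ł3: at p1 = 1/2, p2 = 0 the value is 1/2 — not a tautology.

neither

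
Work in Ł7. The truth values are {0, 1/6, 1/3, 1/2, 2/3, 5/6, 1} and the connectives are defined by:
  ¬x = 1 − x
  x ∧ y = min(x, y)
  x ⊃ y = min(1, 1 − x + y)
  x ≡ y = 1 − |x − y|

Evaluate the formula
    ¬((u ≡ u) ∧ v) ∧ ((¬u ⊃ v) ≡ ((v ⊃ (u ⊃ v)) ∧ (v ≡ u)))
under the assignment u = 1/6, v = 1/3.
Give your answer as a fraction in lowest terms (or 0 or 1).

2/3

u ≡ u = 1/6 ≡ 1/6 = 1
(u ≡ u) ∧ v = 1 ∧ 1/3 = 1/3
¬((u ≡ u) ∧ v) = ¬1/3 = 2/3
¬u = ¬1/6 = 5/6
¬u ⊃ v = 5/6 ⊃ 1/3 = 1/2
u ⊃ v = 1/6 ⊃ 1/3 = 1
v ⊃ (u ⊃ v) = 1/3 ⊃ 1 = 1
v ≡ u = 1/3 ≡ 1/6 = 5/6
(v ⊃ (u ⊃ v)) ∧ (v ≡ u) = 1 ∧ 5/6 = 5/6
(¬u ⊃ v) ≡ ((v ⊃ (u ⊃ v)) ∧ (v ≡ u)) = 1/2 ≡ 5/6 = 2/3
¬((u ≡ u) ∧ v) ∧ ((¬u ⊃ v) ≡ ((v ⊃ (u ⊃ v)) ∧ (v ≡ u))) = 2/3 ∧ 2/3 = 2/3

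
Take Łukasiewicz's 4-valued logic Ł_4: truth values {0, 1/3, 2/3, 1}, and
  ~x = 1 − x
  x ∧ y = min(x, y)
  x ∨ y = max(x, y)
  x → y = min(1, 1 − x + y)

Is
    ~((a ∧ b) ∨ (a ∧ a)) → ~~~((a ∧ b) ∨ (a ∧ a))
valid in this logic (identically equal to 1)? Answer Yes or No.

a = 0, b = 0 ↦ 1
a = 0, b = 1/3 ↦ 1
a = 0, b = 2/3 ↦ 1
a = 0, b = 1 ↦ 1
a = 1/3, b = 0 ↦ 1
a = 1/3, b = 1/3 ↦ 1
a = 1/3, b = 2/3 ↦ 1
a = 1/3, b = 1 ↦ 1
a = 2/3, b = 0 ↦ 1
a = 2/3, b = 1/3 ↦ 1
a = 2/3, b = 2/3 ↦ 1
a = 2/3, b = 1 ↦ 1
a = 1, b = 0 ↦ 1
a = 1, b = 1/3 ↦ 1
a = 1, b = 2/3 ↦ 1
a = 1, b = 1 ↦ 1
Every assignment gives a value ≥ 1.

Yes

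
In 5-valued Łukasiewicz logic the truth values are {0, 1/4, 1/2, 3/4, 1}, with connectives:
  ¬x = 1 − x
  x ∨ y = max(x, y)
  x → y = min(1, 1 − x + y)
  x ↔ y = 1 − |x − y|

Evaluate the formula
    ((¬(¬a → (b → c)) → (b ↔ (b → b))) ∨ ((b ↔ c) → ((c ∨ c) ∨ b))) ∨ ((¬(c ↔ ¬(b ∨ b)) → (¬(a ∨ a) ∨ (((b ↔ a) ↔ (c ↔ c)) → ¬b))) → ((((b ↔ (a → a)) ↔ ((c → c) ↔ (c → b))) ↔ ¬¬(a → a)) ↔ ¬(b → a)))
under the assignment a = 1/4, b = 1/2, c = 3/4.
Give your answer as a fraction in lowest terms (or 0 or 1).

¬a = ¬1/4 = 3/4
b → c = 1/2 → 3/4 = 1
¬a → (b → c) = 3/4 → 1 = 1
¬(¬a → (b → c)) = ¬1 = 0
b → b = 1/2 → 1/2 = 1
b ↔ (b → b) = 1/2 ↔ 1 = 1/2
¬(¬a → (b → c)) → (b ↔ (b → b)) = 0 → 1/2 = 1
b ↔ c = 1/2 ↔ 3/4 = 3/4
c ∨ c = 3/4 ∨ 3/4 = 3/4
(c ∨ c) ∨ b = 3/4 ∨ 1/2 = 3/4
(b ↔ c) → ((c ∨ c) ∨ b) = 3/4 → 3/4 = 1
(¬(¬a → (b → c)) → (b ↔ (b → b))) ∨ ((b ↔ c) → ((c ∨ c) ∨ b)) = 1 ∨ 1 = 1
b ∨ b = 1/2 ∨ 1/2 = 1/2
¬(b ∨ b) = ¬1/2 = 1/2
c ↔ ¬(b ∨ b) = 3/4 ↔ 1/2 = 3/4
¬(c ↔ ¬(b ∨ b)) = ¬3/4 = 1/4
a ∨ a = 1/4 ∨ 1/4 = 1/4
¬(a ∨ a) = ¬1/4 = 3/4
b ↔ a = 1/2 ↔ 1/4 = 3/4
c ↔ c = 3/4 ↔ 3/4 = 1
(b ↔ a) ↔ (c ↔ c) = 3/4 ↔ 1 = 3/4
¬b = ¬1/2 = 1/2
((b ↔ a) ↔ (c ↔ c)) → ¬b = 3/4 → 1/2 = 3/4
¬(a ∨ a) ∨ (((b ↔ a) ↔ (c ↔ c)) → ¬b) = 3/4 ∨ 3/4 = 3/4
¬(c ↔ ¬(b ∨ b)) → (¬(a ∨ a) ∨ (((b ↔ a) ↔ (c ↔ c)) → ¬b)) = 1/4 → 3/4 = 1
a → a = 1/4 → 1/4 = 1
b ↔ (a → a) = 1/2 ↔ 1 = 1/2
c → c = 3/4 → 3/4 = 1
c → b = 3/4 → 1/2 = 3/4
(c → c) ↔ (c → b) = 1 ↔ 3/4 = 3/4
(b ↔ (a → a)) ↔ ((c → c) ↔ (c → b)) = 1/2 ↔ 3/4 = 3/4
a → a = 1/4 → 1/4 = 1
¬(a → a) = ¬1 = 0
¬¬(a → a) = ¬0 = 1
((b ↔ (a → a)) ↔ ((c → c) ↔ (c → b))) ↔ ¬¬(a → a) = 3/4 ↔ 1 = 3/4
b → a = 1/2 → 1/4 = 3/4
¬(b → a) = ¬3/4 = 1/4
(((b ↔ (a → a)) ↔ ((c → c) ↔ (c → b))) ↔ ¬¬(a → a)) ↔ ¬(b → a) = 3/4 ↔ 1/4 = 1/2
(¬(c ↔ ¬(b ∨ b)) → (¬(a ∨ a) ∨ (((b ↔ a) ↔ (c ↔ c)) → ¬b))) → ((((b ↔ (a → a)) ↔ ((c → c) ↔ (c → b))) ↔ ¬¬(a → a)) ↔ ¬(b → a)) = 1 → 1/2 = 1/2
((¬(¬a → (b → c)) → (b ↔ (b → b))) ∨ ((b ↔ c) → ((c ∨ c) ∨ b))) ∨ ((¬(c ↔ ¬(b ∨ b)) → (¬(a ∨ a) ∨ (((b ↔ a) ↔ (c ↔ c)) → ¬b))) → ((((b ↔ (a → a)) ↔ ((c → c) ↔ (c → b))) ↔ ¬¬(a → a)) ↔ ¬(b → a))) = 1 ∨ 1/2 = 1

1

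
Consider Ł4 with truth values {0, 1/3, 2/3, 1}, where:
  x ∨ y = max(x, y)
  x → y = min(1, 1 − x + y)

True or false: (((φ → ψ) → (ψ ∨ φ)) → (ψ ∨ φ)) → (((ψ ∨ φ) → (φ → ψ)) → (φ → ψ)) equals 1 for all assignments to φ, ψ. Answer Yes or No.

Yes

φ = 0, ψ = 0 ↦ 1
φ = 0, ψ = 1/3 ↦ 1
φ = 0, ψ = 2/3 ↦ 1
φ = 0, ψ = 1 ↦ 1
φ = 1/3, ψ = 0 ↦ 1
φ = 1/3, ψ = 1/3 ↦ 1
φ = 1/3, ψ = 2/3 ↦ 1
φ = 1/3, ψ = 1 ↦ 1
φ = 2/3, ψ = 0 ↦ 1
φ = 2/3, ψ = 1/3 ↦ 1
φ = 2/3, ψ = 2/3 ↦ 1
φ = 2/3, ψ = 1 ↦ 1
φ = 1, ψ = 0 ↦ 1
φ = 1, ψ = 1/3 ↦ 1
φ = 1, ψ = 2/3 ↦ 1
φ = 1, ψ = 1 ↦ 1
Every assignment gives a value ≥ 1.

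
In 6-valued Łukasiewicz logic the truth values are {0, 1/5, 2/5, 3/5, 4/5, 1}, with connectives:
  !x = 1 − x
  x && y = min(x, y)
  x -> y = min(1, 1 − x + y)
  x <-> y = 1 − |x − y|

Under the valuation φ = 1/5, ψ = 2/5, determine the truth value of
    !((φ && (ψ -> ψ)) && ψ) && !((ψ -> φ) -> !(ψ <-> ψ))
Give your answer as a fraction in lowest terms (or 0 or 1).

4/5

ψ -> ψ = 2/5 -> 2/5 = 1
φ && (ψ -> ψ) = 1/5 && 1 = 1/5
(φ && (ψ -> ψ)) && ψ = 1/5 && 2/5 = 1/5
!((φ && (ψ -> ψ)) && ψ) = !1/5 = 4/5
ψ -> φ = 2/5 -> 1/5 = 4/5
ψ <-> ψ = 2/5 <-> 2/5 = 1
!(ψ <-> ψ) = !1 = 0
(ψ -> φ) -> !(ψ <-> ψ) = 4/5 -> 0 = 1/5
!((ψ -> φ) -> !(ψ <-> ψ)) = !1/5 = 4/5
!((φ && (ψ -> ψ)) && ψ) && !((ψ -> φ) -> !(ψ <-> ψ)) = 4/5 && 4/5 = 4/5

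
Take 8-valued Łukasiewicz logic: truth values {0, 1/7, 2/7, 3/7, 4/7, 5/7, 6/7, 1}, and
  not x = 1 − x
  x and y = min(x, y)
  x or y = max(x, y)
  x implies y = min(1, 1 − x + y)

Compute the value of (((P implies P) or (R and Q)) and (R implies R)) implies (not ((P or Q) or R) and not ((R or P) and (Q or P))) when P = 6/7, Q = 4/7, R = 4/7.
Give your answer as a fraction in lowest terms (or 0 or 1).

P implies P = 6/7 implies 6/7 = 1
R and Q = 4/7 and 4/7 = 4/7
(P implies P) or (R and Q) = 1 or 4/7 = 1
R implies R = 4/7 implies 4/7 = 1
((P implies P) or (R and Q)) and (R implies R) = 1 and 1 = 1
P or Q = 6/7 or 4/7 = 6/7
(P or Q) or R = 6/7 or 4/7 = 6/7
not ((P or Q) or R) = not 6/7 = 1/7
R or P = 4/7 or 6/7 = 6/7
Q or P = 4/7 or 6/7 = 6/7
(R or P) and (Q or P) = 6/7 and 6/7 = 6/7
not ((R or P) and (Q or P)) = not 6/7 = 1/7
not ((P or Q) or R) and not ((R or P) and (Q or P)) = 1/7 and 1/7 = 1/7
(((P implies P) or (R and Q)) and (R implies R)) implies (not ((P or Q) or R) and not ((R or P) and (Q or P))) = 1 implies 1/7 = 1/7

1/7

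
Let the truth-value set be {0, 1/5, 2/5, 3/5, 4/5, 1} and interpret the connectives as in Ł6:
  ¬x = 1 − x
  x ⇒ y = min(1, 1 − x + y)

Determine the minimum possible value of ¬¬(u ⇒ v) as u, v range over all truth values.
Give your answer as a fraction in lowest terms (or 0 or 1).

0

Take u = 1, v = 0:
u ⇒ v = 1 ⇒ 0 = 0
¬(u ⇒ v) = ¬0 = 1
¬¬(u ⇒ v) = ¬1 = 0
No assignment yields a value below 0, so this is the minimum.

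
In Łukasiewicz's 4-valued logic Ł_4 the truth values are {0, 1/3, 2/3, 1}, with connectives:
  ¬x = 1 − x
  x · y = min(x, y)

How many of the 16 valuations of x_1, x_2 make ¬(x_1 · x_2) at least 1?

7

x_1 = 0, x_2 = 0 ↦ 1  ≥
x_1 = 0, x_2 = 1/3 ↦ 1  ≥
x_1 = 0, x_2 = 2/3 ↦ 1  ≥
x_1 = 0, x_2 = 1 ↦ 1  ≥
x_1 = 1/3, x_2 = 0 ↦ 1  ≥
x_1 = 1/3, x_2 = 1/3 ↦ 2/3  <
x_1 = 1/3, x_2 = 2/3 ↦ 2/3  <
x_1 = 1/3, x_2 = 1 ↦ 2/3  <
x_1 = 2/3, x_2 = 0 ↦ 1  ≥
x_1 = 2/3, x_2 = 1/3 ↦ 2/3  <
x_1 = 2/3, x_2 = 2/3 ↦ 1/3  <
x_1 = 2/3, x_2 = 1 ↦ 1/3  <
x_1 = 1, x_2 = 0 ↦ 1  ≥
x_1 = 1, x_2 = 1/3 ↦ 2/3  <
x_1 = 1, x_2 = 2/3 ↦ 1/3  <
x_1 = 1, x_2 = 1 ↦ 0  <
So 7 of the 16 assignments meet the threshold.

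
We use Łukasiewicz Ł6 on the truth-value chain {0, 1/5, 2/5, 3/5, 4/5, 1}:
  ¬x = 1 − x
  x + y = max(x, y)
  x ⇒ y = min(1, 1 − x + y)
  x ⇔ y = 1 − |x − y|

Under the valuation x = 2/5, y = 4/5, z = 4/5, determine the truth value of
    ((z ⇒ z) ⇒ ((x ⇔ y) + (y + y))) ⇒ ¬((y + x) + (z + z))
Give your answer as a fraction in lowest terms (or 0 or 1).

2/5

z ⇒ z = 4/5 ⇒ 4/5 = 1
x ⇔ y = 2/5 ⇔ 4/5 = 3/5
y + y = 4/5 + 4/5 = 4/5
(x ⇔ y) + (y + y) = 3/5 + 4/5 = 4/5
(z ⇒ z) ⇒ ((x ⇔ y) + (y + y)) = 1 ⇒ 4/5 = 4/5
y + x = 4/5 + 2/5 = 4/5
z + z = 4/5 + 4/5 = 4/5
(y + x) + (z + z) = 4/5 + 4/5 = 4/5
¬((y + x) + (z + z)) = ¬4/5 = 1/5
((z ⇒ z) ⇒ ((x ⇔ y) + (y + y))) ⇒ ¬((y + x) + (z + z)) = 4/5 ⇒ 1/5 = 2/5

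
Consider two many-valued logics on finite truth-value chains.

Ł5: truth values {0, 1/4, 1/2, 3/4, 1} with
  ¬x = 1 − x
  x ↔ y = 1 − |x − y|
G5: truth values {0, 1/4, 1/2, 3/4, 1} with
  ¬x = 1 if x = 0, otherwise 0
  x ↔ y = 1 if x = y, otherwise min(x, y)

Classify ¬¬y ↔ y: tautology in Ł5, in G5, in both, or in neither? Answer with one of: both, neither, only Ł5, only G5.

In Ł5: every assignment gives 1 — tautology.
In G5: at y = 1/4 the value is 1/4 — not a tautology.

only Ł5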